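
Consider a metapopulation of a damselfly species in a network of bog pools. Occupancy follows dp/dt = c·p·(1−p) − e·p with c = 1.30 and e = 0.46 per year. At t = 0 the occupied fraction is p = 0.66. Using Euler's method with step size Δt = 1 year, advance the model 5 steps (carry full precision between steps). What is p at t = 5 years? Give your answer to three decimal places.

0.646

Update rule: p ← p + [c·p·(1−p) − e·p]·Δt with Δt = 1.
t = 1: p = 0.66000 + (-0.01188) = 0.64812
t = 2: p = 0.64812 + (-0.00166) = 0.64646
t = 3: p = 0.64646 + (-0.00026) = 0.64620
t = 4: p = 0.64620 + (-0.00004) = 0.64616
t = 5: p = 0.64616 + (-0.00001) = 0.64616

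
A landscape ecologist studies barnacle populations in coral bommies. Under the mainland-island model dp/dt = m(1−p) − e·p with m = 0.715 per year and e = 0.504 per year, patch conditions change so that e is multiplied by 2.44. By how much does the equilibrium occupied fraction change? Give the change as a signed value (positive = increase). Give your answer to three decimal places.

Before: p* = 0.715/(0.715+0.504) = 0.5865.
After: m = 0.715, e = 1.22976; p* = 0.715/1.9448 = 0.3677.
Δp* = 0.3677 − 0.5865 = -0.2189.

-0.219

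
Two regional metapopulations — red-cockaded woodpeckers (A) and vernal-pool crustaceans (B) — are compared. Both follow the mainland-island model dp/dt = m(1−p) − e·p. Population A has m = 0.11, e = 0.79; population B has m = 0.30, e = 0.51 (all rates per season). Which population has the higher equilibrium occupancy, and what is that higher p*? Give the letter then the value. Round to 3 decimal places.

B, 0.370

A: p*_A = m/(m+e) = 0.11/0.9000 = 0.1222.
B: p*_B = 0.30/0.8100 = 0.3704.
B is higher at 0.3704.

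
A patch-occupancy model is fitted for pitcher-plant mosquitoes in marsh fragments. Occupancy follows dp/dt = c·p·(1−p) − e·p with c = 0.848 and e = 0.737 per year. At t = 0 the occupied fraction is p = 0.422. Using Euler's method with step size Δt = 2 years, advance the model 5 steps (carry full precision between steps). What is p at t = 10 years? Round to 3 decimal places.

0.150

Update rule: p ← p + [c·p·(1−p) − e·p]·Δt with Δt = 2.
p: 0.42200 → 0.21365  (Δp = -0.20835)
p: 0.21365 → 0.18367  (Δp = -0.02999)
p: 0.18367 → 0.16723  (Δp = -0.01644)
p: 0.16723 → 0.15692  (Δp = -0.01030)
p: 0.15692 → 0.15000  (Δp = -0.00693)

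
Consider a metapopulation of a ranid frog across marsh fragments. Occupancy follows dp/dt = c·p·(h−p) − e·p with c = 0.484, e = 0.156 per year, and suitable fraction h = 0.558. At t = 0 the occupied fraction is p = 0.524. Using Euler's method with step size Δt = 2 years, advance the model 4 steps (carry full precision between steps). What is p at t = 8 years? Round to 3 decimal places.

Update rule: p ← p + [c·p·(h−p) − e·p]·Δt with Δt = 2.
step 1: Δp = -0.14624, p = 0.37776
step 2: Δp = -0.05195, p = 0.32581
step 3: Δp = -0.02842, p = 0.29738
step 4: Δp = -0.01776, p = 0.27962

0.280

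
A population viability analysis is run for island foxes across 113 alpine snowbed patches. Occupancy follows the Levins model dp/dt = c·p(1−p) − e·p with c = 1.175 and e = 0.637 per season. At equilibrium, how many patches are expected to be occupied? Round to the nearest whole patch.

52

p* = 1 − e/c = 1 − 0.637/1.175 = 0.4579.
Expected occupied patches = N × p* = 113 × 0.4579 = 51.74 ≈ 52.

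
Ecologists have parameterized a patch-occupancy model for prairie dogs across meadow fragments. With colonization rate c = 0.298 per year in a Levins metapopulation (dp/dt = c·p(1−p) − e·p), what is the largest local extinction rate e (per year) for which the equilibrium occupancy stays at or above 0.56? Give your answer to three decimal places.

0.131

1 − e/c ≥ 0.56 ⇒ e ≤ c(1 − 0.56) = 0.298 × 0.4400.
e_max = 0.1311.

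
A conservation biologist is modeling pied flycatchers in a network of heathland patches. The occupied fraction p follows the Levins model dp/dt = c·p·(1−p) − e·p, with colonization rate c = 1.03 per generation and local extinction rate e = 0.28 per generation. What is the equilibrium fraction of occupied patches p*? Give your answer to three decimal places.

0.728

At equilibrium, colonization balances extinction: c·p*·(1−p*) = e·p*.
So p* = 1 − e/c = 1 − 0.28/1.03 = 1 − 0.2718 = 0.7282.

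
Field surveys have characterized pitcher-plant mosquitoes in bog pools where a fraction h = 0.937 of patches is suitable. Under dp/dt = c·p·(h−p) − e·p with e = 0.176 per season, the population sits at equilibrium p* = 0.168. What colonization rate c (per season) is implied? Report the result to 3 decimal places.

At equilibrium c(h−p*) = e, so c = e/(h−p*).
c = 0.176/(0.937 − 0.168) = 0.176/0.7690 = 0.2289.

0.229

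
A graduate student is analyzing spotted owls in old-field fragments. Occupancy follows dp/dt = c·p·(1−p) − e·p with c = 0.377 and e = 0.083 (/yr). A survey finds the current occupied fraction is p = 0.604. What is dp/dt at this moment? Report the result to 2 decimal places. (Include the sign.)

0.04

Colonization term: c·p·(1−p) = 0.377×0.604×0.3960 = 0.09017.
Extinction term: e·p = 0.05013.
dp/dt = 0.09017 − 0.05013 = 0.04004.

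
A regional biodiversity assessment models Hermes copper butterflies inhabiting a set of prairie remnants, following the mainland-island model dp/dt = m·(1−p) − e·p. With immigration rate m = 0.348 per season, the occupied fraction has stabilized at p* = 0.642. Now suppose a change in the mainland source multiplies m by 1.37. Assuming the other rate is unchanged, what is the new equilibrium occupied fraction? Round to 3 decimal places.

Balance m(1−p*) = e·p* gives e = m(1−p*)/p* = 0.348×0.35800/0.64200 = 0.19406.
New p* = m/(m+e) = 0.47676/(0.47676+0.19406) = 0.71071.

0.711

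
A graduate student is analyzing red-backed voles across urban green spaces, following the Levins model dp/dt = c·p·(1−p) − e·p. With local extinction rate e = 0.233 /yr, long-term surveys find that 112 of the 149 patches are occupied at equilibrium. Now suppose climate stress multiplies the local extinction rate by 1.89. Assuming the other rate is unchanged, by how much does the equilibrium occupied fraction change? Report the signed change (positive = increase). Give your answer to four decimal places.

Observed p* = 112/149 = 0.75168.
Balance c(1−p*) = e gives c = e/(1 − 0.75168) = 0.233/0.24832 = 0.93831.
New p* = 1 − e/c = 1 − 0.44037/0.93831 = 0.53068.
Δp* = 0.53068 − 0.75168 = -0.22100.

-0.2210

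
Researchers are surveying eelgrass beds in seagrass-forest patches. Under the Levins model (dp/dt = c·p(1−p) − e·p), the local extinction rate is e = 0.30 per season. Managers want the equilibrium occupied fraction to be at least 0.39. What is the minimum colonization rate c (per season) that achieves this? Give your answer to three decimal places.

0.492

p* = 1 − e/c ≥ 0.39 requires e/c ≤ 0.6100, i.e. c ≥ e/0.6100.
c_min = 0.30/0.6100 = 0.4918.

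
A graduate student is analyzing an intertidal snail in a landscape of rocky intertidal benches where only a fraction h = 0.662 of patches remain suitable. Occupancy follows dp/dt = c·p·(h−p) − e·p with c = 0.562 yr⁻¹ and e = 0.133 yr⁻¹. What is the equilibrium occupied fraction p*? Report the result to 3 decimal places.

0.425

Setting dp/dt = 0 and dividing by p* gives c·(h−p*) = e.
So p* = h − e/c = 0.662 − 0.133/0.562 = 0.662 − 0.2367 = 0.4253.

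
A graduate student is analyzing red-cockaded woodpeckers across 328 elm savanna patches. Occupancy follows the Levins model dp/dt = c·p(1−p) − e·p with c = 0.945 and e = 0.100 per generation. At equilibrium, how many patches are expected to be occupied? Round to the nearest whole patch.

293

p* = 1 − e/c = 1 − 0.100/0.945 = 0.8942.
Expected occupied patches = N × p* = 328 × 0.8942 = 293.29 ≈ 293.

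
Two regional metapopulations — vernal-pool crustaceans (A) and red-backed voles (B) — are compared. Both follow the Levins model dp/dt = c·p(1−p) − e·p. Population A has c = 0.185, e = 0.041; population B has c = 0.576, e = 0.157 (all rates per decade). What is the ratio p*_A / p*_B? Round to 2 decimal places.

A: p*_A = 1 − 0.041/0.185 = 0.7784.
B: p*_B = 1 − 0.157/0.576 = 0.7274.
p*_A / p*_B = 0.7784/0.7274 = 1.0700.

1.07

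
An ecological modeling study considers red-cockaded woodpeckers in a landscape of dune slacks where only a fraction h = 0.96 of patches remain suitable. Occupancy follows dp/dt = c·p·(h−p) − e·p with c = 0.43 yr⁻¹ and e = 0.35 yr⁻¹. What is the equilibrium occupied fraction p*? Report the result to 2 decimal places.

0.15

Setting dp/dt = 0 and dividing by p* gives c·(h−p*) = e.
So p* = h − e/c = 0.96 − 0.35/0.43 = 0.96 − 0.8140 = 0.1460.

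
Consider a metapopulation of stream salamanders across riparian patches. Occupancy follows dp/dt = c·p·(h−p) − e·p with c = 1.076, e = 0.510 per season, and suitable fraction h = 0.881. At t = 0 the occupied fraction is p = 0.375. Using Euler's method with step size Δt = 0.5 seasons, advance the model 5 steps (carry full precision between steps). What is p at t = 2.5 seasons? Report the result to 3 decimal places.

0.397

Update rule: p ← p + [c·p·(h−p) − e·p]·Δt with Δt = 0.5.
  1  |  dp/dt·Δt = +0.006461  |  p_1 = 0.381460
  2  |  dp/dt·Δt = +0.005246  |  p_2 = 0.386706
  3  |  dp/dt·Δt = +0.004227  |  p_3 = 0.390933
  4  |  dp/dt·Δt = +0.003384  |  p_4 = 0.394317
  5  |  dp/dt·Δt = +0.002695  |  p_5 = 0.397012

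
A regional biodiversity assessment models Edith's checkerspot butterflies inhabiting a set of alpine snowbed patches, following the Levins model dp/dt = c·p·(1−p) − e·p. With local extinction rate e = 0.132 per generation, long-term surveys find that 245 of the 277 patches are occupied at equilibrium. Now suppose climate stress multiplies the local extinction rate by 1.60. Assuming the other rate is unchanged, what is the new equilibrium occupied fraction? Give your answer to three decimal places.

Observed p* = 245/277 = 0.88448.
Balance c(1−p*) = e gives c = e/(1 − 0.88448) = 0.132/0.11552 = 1.14266.
New p* = 1 − e/c = 1 − 0.21120/1.14266 = 0.81517.

0.815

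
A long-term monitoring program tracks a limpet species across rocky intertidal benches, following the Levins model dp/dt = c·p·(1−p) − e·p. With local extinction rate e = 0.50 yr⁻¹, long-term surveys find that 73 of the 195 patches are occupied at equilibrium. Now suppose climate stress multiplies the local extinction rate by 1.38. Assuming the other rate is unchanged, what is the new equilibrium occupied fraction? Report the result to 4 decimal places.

Observed p* = 73/195 = 0.37436.
Balance c(1−p*) = e gives c = e/(1 − 0.37436) = 0.50/0.62564 = 0.79918.
New p* = 1 − e/c = 1 − 0.69000/0.79918 = 0.13662.

0.1366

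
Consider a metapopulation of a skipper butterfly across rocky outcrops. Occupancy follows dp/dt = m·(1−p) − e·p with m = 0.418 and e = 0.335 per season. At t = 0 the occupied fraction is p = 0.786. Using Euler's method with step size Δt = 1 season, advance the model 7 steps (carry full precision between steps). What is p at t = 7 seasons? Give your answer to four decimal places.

Update rule: p ← p + [m·(1−p) − e·p]·Δt with Δt = 1.
t = 1: p = 0.78600 + (-0.17386) = 0.61214
t = 2: p = 0.61214 + (-0.04294) = 0.56920
t = 3: p = 0.56920 + (-0.01061) = 0.55859
t = 4: p = 0.55859 + (-0.00262) = 0.55597
t = 5: p = 0.55597 + (-0.00065) = 0.55533
t = 6: p = 0.55533 + (-0.00016) = 0.55517
t = 7: p = 0.55517 + (-0.00004) = 0.55513

0.5551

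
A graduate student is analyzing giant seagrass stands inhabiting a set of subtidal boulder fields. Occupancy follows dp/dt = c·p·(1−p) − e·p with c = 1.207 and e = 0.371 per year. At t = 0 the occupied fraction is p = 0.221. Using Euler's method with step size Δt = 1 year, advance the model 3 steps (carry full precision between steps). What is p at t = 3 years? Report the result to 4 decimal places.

Update rule: p ← p + [c·p·(1−p) − e·p]·Δt with Δt = 1.
t = 1: p = 0.22100 + (+0.12580) = 0.34680
t = 2: p = 0.34680 + (+0.14476) = 0.49156
t = 3: p = 0.49156 + (+0.11929) = 0.61086

0.6109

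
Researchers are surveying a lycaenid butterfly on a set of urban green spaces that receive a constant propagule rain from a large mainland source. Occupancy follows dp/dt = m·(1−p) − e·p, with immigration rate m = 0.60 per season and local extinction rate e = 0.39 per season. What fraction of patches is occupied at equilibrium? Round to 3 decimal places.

At equilibrium the propagule rain into empty patches balances local extinction: m(1−p*) = e·p*.
p* = m/(m+e) = 0.60/(0.60+0.39) = 0.60/0.9900 = 0.6061.

0.606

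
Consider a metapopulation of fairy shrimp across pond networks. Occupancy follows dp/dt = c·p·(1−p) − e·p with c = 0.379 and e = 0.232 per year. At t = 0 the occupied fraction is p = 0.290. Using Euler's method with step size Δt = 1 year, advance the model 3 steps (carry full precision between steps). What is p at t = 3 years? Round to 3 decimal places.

Update rule: p ← p + [c·p·(1−p) − e·p]·Δt with Δt = 1.
  1  |  dp/dt·Δt = +0.010756  |  p_1 = 0.300756
  2  |  dp/dt·Δt = +0.009929  |  p_2 = 0.310685
  3  |  dp/dt·Δt = +0.009088  |  p_3 = 0.319773

0.320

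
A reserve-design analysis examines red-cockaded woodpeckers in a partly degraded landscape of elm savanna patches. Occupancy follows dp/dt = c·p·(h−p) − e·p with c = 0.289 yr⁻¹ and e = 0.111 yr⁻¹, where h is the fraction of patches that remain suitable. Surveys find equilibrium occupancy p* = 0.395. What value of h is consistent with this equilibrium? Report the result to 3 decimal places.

0.779

At equilibrium c(h−p*) = e, so h = p* + e/c.
h = 0.395 + 0.111/0.289 = 0.395 + 0.3841 = 0.7791.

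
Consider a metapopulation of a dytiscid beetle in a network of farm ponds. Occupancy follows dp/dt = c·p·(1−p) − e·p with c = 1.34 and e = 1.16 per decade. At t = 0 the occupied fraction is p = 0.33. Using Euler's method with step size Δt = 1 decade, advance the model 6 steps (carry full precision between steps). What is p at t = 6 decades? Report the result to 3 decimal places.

0.158

Update rule: p ← p + [c·p·(1−p) − e·p]·Δt with Δt = 1.
step 1: Δp = -0.08653, p = 0.24347
step 2: Δp = -0.03561, p = 0.20786
step 3: Δp = -0.02048, p = 0.18738
step 4: Δp = -0.01332, p = 0.17406
step 5: Δp = -0.00927, p = 0.16479
step 6: Δp = -0.00673, p = 0.15807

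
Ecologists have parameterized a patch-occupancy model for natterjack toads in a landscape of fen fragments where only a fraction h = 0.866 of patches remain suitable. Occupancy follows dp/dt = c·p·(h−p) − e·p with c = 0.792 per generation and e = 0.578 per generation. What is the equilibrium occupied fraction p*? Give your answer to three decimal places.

Setting dp/dt = 0 and dividing by p* gives c·(h−p*) = e.
So p* = h − e/c = 0.866 − 0.578/0.792 = 0.866 − 0.7298 = 0.1362.

0.136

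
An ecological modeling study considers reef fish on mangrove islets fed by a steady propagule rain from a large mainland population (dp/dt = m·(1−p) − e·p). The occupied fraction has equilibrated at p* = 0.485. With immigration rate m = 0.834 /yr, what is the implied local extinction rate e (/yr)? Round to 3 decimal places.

0.886

At equilibrium m(1−p*) = e·p*, so e = m(1−p*)/p*.
e = 0.834 × 0.5150 / 0.485 = 0.8856.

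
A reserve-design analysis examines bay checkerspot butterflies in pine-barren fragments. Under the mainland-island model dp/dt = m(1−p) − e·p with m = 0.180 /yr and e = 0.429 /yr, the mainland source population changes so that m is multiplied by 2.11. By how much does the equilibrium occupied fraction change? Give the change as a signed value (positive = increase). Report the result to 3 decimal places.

0.174

Before: p* = 0.180/(0.180+0.429) = 0.2956.
After: m = 0.3798, e = 0.429; p* = 0.3798/0.8088 = 0.4696.
Δp* = 0.4696 − 0.2956 = +0.1740.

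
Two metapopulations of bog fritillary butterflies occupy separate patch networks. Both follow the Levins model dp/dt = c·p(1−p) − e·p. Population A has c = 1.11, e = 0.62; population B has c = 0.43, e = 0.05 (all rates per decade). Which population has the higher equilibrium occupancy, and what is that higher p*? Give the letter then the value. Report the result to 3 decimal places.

A: p*_A = 1 − 0.62/1.11 = 0.4414.
B: p*_B = 1 − 0.05/0.43 = 0.8837.
B is higher at 0.8837.

B, 0.884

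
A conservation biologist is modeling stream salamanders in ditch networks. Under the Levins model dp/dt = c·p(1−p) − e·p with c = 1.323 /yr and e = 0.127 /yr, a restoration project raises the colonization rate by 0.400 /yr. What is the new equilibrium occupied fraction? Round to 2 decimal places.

0.93

Before: p* = 1 − 0.127/1.323 = 0.9040.
After the change, c = 1.723, e = 0.127, so p* = 1 − 0.127/1.723 = 0.9263.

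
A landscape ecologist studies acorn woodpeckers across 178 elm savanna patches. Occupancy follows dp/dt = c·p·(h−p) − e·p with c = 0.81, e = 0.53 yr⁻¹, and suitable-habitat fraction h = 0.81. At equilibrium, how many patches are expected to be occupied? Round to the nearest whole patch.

28

p* = h − e/c = 0.81 − 0.6543 = 0.1557.
Expected occupied patches = N × p* = 178 × 0.1557 = 27.71 ≈ 28.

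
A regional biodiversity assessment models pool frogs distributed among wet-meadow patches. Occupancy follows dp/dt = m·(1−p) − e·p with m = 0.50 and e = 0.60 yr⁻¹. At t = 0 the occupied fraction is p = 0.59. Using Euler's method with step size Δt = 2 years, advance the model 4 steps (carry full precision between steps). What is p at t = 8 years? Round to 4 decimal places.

Update rule: p ← p + [m·(1−p) − e·p]·Δt with Δt = 2.
  1  |  dp/dt·Δt = -0.298000  |  p_1 = 0.292000
  2  |  dp/dt·Δt = +0.357600  |  p_2 = 0.649600
  3  |  dp/dt·Δt = -0.429120  |  p_3 = 0.220480
  4  |  dp/dt·Δt = +0.514944  |  p_4 = 0.735424

0.7354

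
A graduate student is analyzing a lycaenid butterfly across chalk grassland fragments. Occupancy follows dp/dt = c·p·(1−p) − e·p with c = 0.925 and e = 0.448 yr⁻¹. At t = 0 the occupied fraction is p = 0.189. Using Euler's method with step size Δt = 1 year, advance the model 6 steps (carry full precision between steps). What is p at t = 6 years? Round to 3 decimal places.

Update rule: p ← p + [c·p·(1−p) − e·p]·Δt with Δt = 1.
  1  |  dp/dt·Δt = +0.057111  |  p_1 = 0.246111
  2  |  dp/dt·Δt = +0.061367  |  p_2 = 0.307478
  3  |  dp/dt·Δt = +0.059215  |  p_3 = 0.366693
  4  |  dp/dt·Δt = +0.050534  |  p_4 = 0.417227
  5  |  dp/dt·Δt = +0.037995  |  p_5 = 0.455222
  6  |  dp/dt·Δt = +0.025456  |  p_6 = 0.480678

0.481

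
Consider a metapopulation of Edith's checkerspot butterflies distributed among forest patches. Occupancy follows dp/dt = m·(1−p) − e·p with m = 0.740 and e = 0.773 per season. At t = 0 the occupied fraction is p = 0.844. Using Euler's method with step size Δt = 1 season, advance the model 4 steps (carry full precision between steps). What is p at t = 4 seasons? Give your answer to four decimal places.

Update rule: p ← p + [m·(1−p) − e·p]·Δt with Δt = 1.
  1  |  dp/dt·Δt = -0.536972  |  p_1 = 0.307028
  2  |  dp/dt·Δt = +0.275467  |  p_2 = 0.582495
  3  |  dp/dt·Δt = -0.141314  |  p_3 = 0.441180
  4  |  dp/dt·Δt = +0.072494  |  p_4 = 0.513675

0.5137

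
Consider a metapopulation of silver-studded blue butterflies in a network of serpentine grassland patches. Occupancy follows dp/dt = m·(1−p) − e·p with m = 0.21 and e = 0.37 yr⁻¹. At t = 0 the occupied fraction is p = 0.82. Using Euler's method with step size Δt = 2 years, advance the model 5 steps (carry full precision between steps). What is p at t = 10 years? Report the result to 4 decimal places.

Update rule: p ← p + [m·(1−p) − e·p]·Δt with Δt = 2.
  1  |  dp/dt·Δt = -0.531200  |  p_1 = 0.288800
  2  |  dp/dt·Δt = +0.084992  |  p_2 = 0.373792
  3  |  dp/dt·Δt = -0.013599  |  p_3 = 0.360193
  4  |  dp/dt·Δt = +0.002176  |  p_4 = 0.362369
  5  |  dp/dt·Δt = -0.000348  |  p_5 = 0.362021

0.3620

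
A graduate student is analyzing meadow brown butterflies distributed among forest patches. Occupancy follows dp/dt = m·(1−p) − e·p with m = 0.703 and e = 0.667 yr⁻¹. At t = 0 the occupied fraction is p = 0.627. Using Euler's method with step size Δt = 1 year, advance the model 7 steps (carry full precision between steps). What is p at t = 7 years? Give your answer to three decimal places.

0.513

Update rule: p ← p + [m·(1−p) − e·p]·Δt with Δt = 1.
p: 0.62700 → 0.47101  (Δp = -0.15599)
p: 0.47101 → 0.52873  (Δp = +0.05772)
p: 0.52873 → 0.50737  (Δp = -0.02136)
p: 0.50737 → 0.51527  (Δp = +0.00790)
p: 0.51527 → 0.51235  (Δp = -0.00292)
p: 0.51235 → 0.51343  (Δp = +0.00108)
p: 0.51343 → 0.51303  (Δp = -0.00040)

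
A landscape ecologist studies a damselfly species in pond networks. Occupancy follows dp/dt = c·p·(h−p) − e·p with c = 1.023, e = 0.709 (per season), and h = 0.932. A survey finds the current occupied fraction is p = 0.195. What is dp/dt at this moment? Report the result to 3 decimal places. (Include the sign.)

Colonization term: c·p·(h−p) = 1.023×0.195×0.7370 = 0.14702.
Extinction term: e·p = 0.13825.
dp/dt = 0.14702 − 0.13825 = 0.00877.

0.009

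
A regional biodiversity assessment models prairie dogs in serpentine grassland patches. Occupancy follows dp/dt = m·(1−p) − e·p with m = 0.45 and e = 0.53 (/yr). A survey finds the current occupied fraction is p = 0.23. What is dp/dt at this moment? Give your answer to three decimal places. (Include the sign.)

0.225

Colonization term: m·(1−p) = 0.45×0.7700 = 0.34650.
Extinction term: e·p = 0.12190.
dp/dt = 0.34650 − 0.12190 = 0.22460.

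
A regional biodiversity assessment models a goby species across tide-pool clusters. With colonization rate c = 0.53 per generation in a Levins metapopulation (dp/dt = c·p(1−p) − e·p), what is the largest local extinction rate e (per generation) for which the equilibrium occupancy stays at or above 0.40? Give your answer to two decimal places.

1 − e/c ≥ 0.40 ⇒ e ≤ c(1 − 0.40) = 0.53 × 0.6000.
e_max = 0.3180.

0.32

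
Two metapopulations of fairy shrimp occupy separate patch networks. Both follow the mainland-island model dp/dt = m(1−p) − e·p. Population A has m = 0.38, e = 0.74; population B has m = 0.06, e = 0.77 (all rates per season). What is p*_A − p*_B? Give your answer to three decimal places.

0.267

A: p*_A = m/(m+e) = 0.38/1.1200 = 0.3393.
B: p*_B = 0.06/0.8300 = 0.0723.
p*_A − p*_B = 0.3393 − 0.0723 = 0.2670.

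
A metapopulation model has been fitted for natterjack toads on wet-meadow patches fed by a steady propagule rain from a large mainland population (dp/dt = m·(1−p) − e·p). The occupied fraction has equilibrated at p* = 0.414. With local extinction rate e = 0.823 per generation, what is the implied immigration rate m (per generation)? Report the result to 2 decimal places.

0.58

At equilibrium m(1−p*) = e·p*, so m = e·p*/(1−p*).
m = 0.823 × 0.414 / 0.5860 = 0.3407/0.5860 = 0.5814.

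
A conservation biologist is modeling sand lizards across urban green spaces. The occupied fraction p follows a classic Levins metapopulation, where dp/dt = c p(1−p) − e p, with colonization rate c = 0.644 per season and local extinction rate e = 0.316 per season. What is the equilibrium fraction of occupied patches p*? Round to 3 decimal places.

0.509

At equilibrium, colonization balances extinction: c·p*·(1−p*) = e·p*.
So p* = 1 − e/c = 1 − 0.316/0.644 = 1 − 0.4907 = 0.5093.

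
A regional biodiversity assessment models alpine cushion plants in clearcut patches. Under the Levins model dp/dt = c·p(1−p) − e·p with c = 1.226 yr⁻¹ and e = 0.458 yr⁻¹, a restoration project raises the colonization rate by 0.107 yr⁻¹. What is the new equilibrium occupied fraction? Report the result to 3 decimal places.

0.656

Before: p* = 1 − 0.458/1.226 = 0.6264.
After the change, c = 1.333, e = 0.458, so p* = 1 − 0.458/1.333 = 0.6564.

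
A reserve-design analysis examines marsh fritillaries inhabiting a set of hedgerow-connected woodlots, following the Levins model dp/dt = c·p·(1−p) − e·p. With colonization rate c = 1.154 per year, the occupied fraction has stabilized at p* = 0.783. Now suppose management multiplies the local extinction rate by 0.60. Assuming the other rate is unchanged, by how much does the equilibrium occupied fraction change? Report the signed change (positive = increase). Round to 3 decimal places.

0.087

Balance c(1−p*) = e gives e = 1.154×(1 − 0.78300) = 0.25042.
New p* = 1 − e/c = 1 − 0.15025/1.15400 = 0.86980.
Δp* = 0.86980 − 0.78300 = +0.08680.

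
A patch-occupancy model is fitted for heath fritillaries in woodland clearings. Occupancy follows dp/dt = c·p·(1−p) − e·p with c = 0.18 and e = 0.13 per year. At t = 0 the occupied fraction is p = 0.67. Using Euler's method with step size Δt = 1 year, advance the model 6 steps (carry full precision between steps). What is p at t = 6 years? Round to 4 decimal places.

0.4811

Update rule: p ← p + [c·p·(1−p) − e·p]·Δt with Δt = 1.
  1  |  dp/dt·Δt = -0.047302  |  p_1 = 0.622698
  2  |  dp/dt·Δt = -0.038661  |  p_2 = 0.584037
  3  |  dp/dt·Δt = -0.032196  |  p_3 = 0.551841
  4  |  dp/dt·Δt = -0.027223  |  p_4 = 0.524618
  5  |  dp/dt·Δt = -0.023309  |  p_5 = 0.501309
  6  |  dp/dt·Δt = -0.020170  |  p_6 = 0.481138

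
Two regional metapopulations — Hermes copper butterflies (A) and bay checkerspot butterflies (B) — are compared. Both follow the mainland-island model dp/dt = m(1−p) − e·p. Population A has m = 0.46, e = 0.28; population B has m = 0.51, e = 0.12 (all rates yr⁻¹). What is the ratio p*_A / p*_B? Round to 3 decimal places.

0.768

A: p*_A = m/(m+e) = 0.46/0.7400 = 0.6216.
B: p*_B = 0.51/0.6300 = 0.8095.
p*_A / p*_B = 0.6216/0.8095 = 0.7679.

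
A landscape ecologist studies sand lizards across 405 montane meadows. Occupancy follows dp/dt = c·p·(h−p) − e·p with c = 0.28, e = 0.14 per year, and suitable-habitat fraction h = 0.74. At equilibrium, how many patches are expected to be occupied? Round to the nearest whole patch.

p* = h − e/c = 0.74 − 0.5000 = 0.2400.
Expected occupied patches = N × p* = 405 × 0.2400 = 97.20 ≈ 97.

97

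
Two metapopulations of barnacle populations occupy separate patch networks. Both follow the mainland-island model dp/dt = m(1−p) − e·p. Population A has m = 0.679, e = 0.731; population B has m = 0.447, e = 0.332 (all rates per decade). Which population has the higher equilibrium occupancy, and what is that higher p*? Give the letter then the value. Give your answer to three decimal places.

B, 0.574

A: p*_A = m/(m+e) = 0.679/1.4100 = 0.4816.
B: p*_B = 0.447/0.7790 = 0.5738.
B is higher at 0.5738.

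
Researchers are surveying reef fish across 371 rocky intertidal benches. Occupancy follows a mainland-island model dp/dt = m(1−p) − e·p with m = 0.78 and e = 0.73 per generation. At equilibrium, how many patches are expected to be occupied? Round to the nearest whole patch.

p* = m/(m+e) = 0.78/1.5100 = 0.5166.
Expected occupied patches = N × p* = 371 × 0.5166 = 191.64 ≈ 192.

192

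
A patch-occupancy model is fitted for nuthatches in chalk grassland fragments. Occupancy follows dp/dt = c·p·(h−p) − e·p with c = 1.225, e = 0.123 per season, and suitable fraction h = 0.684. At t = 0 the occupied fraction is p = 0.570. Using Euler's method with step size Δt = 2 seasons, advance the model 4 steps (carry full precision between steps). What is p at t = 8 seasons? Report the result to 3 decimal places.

Update rule: p ← p + [c·p·(h−p) − e·p]·Δt with Δt = 2.
  1  |  dp/dt·Δt = +0.018981  |  p_1 = 0.588981
  2  |  dp/dt·Δt = -0.007777  |  p_2 = 0.581204
  3  |  dp/dt·Δt = +0.003400  |  p_3 = 0.584604
  4  |  dp/dt·Δt = -0.001450  |  p_4 = 0.583154

0.583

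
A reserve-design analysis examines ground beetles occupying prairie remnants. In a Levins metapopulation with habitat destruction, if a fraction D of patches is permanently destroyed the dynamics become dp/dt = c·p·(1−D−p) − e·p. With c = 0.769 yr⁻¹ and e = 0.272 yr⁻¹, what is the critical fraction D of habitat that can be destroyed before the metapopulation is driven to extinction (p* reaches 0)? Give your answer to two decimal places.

0.65

The nontrivial equilibrium is p* = (1−D) − e/c; extinction occurs when this hits zero.
So D_crit = 1 − e/c = 1 − 0.272/0.769 = 1 − 0.3537 = 0.6463.
Note this equals the original equilibrium occupancy — the Levins extinction-debt result.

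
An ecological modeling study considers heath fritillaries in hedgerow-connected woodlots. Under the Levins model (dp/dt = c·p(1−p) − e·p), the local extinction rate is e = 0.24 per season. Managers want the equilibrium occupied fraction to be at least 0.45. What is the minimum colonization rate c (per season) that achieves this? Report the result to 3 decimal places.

p* = 1 − e/c ≥ 0.45 requires e/c ≤ 0.5500, i.e. c ≥ e/0.5500.
c_min = 0.24/0.5500 = 0.4364.

0.436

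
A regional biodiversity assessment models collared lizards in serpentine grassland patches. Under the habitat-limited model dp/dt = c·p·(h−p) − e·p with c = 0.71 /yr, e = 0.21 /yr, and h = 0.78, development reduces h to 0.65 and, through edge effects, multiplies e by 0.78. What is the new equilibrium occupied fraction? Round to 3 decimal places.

0.419

Before: p* = h − e/c = 0.78 − 0.21/0.71 = 0.78 − 0.2958 = 0.4842.
After: c = 0.71, e = 0.1638, h = 0.65; p* = 0.65 − 0.1638/0.71 = 0.4193.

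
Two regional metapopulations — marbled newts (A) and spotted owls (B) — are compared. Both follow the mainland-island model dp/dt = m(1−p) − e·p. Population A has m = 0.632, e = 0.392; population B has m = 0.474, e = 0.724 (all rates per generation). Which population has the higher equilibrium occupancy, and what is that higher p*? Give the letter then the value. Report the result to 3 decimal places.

A, 0.617

A: p*_A = m/(m+e) = 0.632/1.0240 = 0.6172.
B: p*_B = 0.474/1.1980 = 0.3957.
A is higher at 0.6172.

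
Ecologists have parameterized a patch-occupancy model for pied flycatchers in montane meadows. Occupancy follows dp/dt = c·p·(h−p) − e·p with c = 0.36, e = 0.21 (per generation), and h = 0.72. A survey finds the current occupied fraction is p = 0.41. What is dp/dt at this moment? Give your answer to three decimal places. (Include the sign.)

Colonization term: c·p·(h−p) = 0.36×0.41×0.3100 = 0.04576.
Extinction term: e·p = 0.08610.
dp/dt = 0.04576 − 0.08610 = -0.04034.

-0.040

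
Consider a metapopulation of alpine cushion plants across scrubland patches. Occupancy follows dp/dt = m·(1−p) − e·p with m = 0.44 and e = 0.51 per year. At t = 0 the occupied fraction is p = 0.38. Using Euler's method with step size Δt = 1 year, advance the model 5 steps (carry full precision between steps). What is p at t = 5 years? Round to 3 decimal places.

0.463

Update rule: p ← p + [m·(1−p) − e·p]·Δt with Δt = 1.
step 1: Δp = +0.07900, p = 0.45900
step 2: Δp = +0.00395, p = 0.46295
step 3: Δp = +0.00020, p = 0.46315
step 4: Δp = +0.00001, p = 0.46316
step 5: Δp = +0.00000, p = 0.46316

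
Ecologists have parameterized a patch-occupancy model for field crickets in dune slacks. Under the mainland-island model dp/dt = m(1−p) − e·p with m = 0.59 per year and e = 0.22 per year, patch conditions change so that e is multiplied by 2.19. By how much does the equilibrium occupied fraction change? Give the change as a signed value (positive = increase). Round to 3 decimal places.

Before: p* = 0.59/(0.59+0.22) = 0.7284.
After: m = 0.59, e = 0.4818; p* = 0.59/1.0718 = 0.5505.
Δp* = 0.5505 − 0.7284 = -0.1779.

-0.178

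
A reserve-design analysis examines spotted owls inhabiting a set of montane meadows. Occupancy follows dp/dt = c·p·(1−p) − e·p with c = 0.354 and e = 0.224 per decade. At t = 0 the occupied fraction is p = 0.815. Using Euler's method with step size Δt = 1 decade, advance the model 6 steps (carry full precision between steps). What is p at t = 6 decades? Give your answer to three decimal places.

Update rule: p ← p + [c·p·(1−p) − e·p]·Δt with Δt = 1.
p: 0.81500 → 0.68581  (Δp = -0.12919)
p: 0.68581 → 0.60847  (Δp = -0.07734)
p: 0.60847 → 0.55651  (Δp = -0.05196)
p: 0.55651 → 0.51922  (Δp = -0.03729)
p: 0.51922 → 0.49128  (Δp = -0.02794)
p: 0.49128 → 0.46971  (Δp = -0.02157)

0.470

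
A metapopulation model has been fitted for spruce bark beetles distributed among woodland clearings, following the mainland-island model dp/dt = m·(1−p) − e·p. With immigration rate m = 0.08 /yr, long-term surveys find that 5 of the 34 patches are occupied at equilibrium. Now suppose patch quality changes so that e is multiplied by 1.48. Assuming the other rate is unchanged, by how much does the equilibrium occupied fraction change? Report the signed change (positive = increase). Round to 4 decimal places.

Observed p* = 5/34 = 0.14706.
Balance m(1−p*) = e·p* gives e = m(1−p*)/p* = 0.08×0.85294/0.14706 = 0.46400.
New p* = m/(m+e) = 0.08000/(0.08000+0.68672) = 0.10434.
Δp* = 0.10434 − 0.14706 = -0.04272.

-0.0427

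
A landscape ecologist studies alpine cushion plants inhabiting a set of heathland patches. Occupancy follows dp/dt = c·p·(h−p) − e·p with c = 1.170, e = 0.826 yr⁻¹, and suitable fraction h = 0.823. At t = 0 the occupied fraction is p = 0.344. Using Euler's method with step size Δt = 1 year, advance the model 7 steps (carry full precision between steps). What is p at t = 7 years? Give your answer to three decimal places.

0.147

Update rule: p ← p + [c·p·(h−p) − e·p]·Δt with Δt = 1.
  1  |  dp/dt·Δt = -0.091356  |  p_1 = 0.252644
  2  |  dp/dt·Δt = -0.040090  |  p_2 = 0.212554
  3  |  dp/dt·Δt = -0.023759  |  p_3 = 0.188795
  4  |  dp/dt·Δt = -0.015855  |  p_4 = 0.172940
  5  |  dp/dt·Δt = -0.011315  |  p_5 = 0.161624
  6  |  dp/dt·Δt = -0.008435  |  p_6 = 0.153189
  7  |  dp/dt·Δt = -0.006483  |  p_7 = 0.146706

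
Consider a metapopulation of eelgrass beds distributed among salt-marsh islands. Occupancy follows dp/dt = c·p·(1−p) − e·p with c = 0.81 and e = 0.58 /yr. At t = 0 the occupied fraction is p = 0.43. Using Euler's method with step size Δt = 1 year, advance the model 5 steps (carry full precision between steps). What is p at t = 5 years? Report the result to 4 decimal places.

0.3096

Update rule: p ← p + [c·p·(1−p) − e·p]·Δt with Δt = 1.
  1  |  dp/dt·Δt = -0.050869  |  p_1 = 0.379131
  2  |  dp/dt·Δt = -0.029230  |  p_2 = 0.349901
  3  |  dp/dt·Δt = -0.018692  |  p_3 = 0.331210
  4  |  dp/dt·Δt = -0.012679  |  p_4 = 0.318531
  5  |  dp/dt·Δt = -0.008922  |  p_5 = 0.309609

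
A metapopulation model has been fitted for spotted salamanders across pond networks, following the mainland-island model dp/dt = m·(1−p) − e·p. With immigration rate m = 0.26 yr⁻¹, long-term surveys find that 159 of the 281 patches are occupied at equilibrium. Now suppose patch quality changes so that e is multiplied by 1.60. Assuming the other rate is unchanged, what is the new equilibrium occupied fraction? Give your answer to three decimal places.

0.449

Observed p* = 159/281 = 0.56584.
Balance m(1−p*) = e·p* gives e = m(1−p*)/p* = 0.26×0.43416/0.56584 = 0.19949.
New p* = m/(m+e) = 0.26000/(0.26000+0.31918) = 0.44891.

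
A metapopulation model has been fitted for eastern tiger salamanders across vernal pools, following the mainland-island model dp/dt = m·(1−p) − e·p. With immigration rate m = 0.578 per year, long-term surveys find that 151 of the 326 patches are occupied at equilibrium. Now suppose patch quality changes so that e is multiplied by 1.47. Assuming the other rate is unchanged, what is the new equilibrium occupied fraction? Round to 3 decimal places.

0.370

Observed p* = 151/326 = 0.46319.
Balance m(1−p*) = e·p* gives e = m(1−p*)/p* = 0.578×0.53681/0.46319 = 0.66987.
New p* = m/(m+e) = 0.57800/(0.57800+0.98471) = 0.36987.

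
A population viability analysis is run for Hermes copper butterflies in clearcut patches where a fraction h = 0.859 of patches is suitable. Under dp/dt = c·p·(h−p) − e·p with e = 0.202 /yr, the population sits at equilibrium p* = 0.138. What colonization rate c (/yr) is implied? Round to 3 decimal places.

At equilibrium c(h−p*) = e, so c = e/(h−p*).
c = 0.202/(0.859 − 0.138) = 0.202/0.7210 = 0.2802.

0.280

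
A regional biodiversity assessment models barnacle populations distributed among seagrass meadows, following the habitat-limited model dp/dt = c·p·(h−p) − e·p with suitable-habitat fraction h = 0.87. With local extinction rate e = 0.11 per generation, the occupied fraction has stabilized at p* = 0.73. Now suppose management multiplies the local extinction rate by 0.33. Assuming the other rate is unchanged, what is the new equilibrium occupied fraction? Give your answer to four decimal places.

0.8238

Balance c(h−p*) = e gives c = e/(0.87 − 0.73000) = 0.11/0.14000 = 0.78571.
New p* = 0.87 − e/c = 0.87 − 0.03630/0.78571 = 0.82380.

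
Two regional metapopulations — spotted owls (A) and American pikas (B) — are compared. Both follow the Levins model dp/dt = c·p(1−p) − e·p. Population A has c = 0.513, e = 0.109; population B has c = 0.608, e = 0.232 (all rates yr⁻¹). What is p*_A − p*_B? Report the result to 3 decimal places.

0.169

A: p*_A = 1 − 0.109/0.513 = 0.7875.
B: p*_B = 1 − 0.232/0.608 = 0.6184.
p*_A − p*_B = 0.7875 − 0.6184 = 0.1691.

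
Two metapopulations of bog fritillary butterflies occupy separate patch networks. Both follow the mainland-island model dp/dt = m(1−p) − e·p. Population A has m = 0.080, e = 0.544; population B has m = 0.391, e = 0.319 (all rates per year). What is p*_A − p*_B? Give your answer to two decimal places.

-0.42

A: p*_A = m/(m+e) = 0.080/0.6240 = 0.1282.
B: p*_B = 0.391/0.7100 = 0.5507.
p*_A − p*_B = 0.1282 − 0.5507 = -0.4225.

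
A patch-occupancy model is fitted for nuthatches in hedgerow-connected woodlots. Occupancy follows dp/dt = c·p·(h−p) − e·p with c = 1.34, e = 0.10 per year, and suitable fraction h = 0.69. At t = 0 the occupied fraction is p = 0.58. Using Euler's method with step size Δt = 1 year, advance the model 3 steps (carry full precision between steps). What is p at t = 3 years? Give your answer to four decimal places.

Update rule: p ← p + [c·p·(h−p) − e·p]·Δt with Δt = 1.
t = 1: p = 0.58000 + (+0.02749) = 0.60749
t = 2: p = 0.60749 + (+0.00642) = 0.61391
t = 3: p = 0.61391 + (+0.00121) = 0.61511

0.6151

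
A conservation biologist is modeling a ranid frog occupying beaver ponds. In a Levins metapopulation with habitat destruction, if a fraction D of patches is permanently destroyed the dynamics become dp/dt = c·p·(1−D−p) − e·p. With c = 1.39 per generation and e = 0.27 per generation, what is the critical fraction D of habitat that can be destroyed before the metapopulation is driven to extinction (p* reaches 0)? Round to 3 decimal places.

0.806

The nontrivial equilibrium is p* = (1−D) − e/c; extinction occurs when this hits zero.
So D_crit = 1 − e/c = 1 − 0.27/1.39 = 1 − 0.1942 = 0.8058.
This equals the undisturbed p*, a classic result of Lande's extension.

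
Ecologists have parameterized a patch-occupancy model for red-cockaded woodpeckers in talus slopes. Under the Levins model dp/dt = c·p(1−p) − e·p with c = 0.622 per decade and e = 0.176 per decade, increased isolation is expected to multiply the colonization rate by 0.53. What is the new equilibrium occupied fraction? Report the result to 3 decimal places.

Before: p* = 1 − 0.176/0.622 = 0.7170.
After the change, c = 0.32966, e = 0.176, so p* = 1 − 0.176/0.32966 = 0.4661.

0.466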